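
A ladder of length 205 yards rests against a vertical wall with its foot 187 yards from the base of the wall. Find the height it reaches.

The ladder, wall, and ground form a right triangle with hypotenuse 205 and one leg 187.
By the Pythagorean theorem: h² = 205² - 187² = 42025 - 34969 = 7056
h = √7056 = 84 yards

84 yards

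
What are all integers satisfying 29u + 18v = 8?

Step 1: Compute gcd(29, 18) = 1.
Since 1 divides 8, solutions exist.

Step 2: Find a particular solution using extended Euclidean algorithm.
We get u₀ = 40, v₀ = -64.
Check: 29*40 + 18*-64 = 8 = 8 ✓

Step 3: Write the general solution.
u = 40 + (18/1)t = 40 + 18t
v = -64 - (29/1)t = -64 - 29t
for any integer t.

u = 40 + 18t, v = -64 - 29t for integer t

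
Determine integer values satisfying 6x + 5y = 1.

Step 1: Check solvability.
gcd(6, 5) = 1
Since 1 divides 1, solutions exist.

Step 2: Apply extended Euclidean algorithm to find gcd.
We find integers such that 6*x0 + 5*y0 = 1

Step 3: Scale the particular solution.
Multiply by 1/1 = 1:
x = 1, y = -1

Step 4: Verify.
6*(1) + 5*(-1) = 1 = 1 ✓

x = 1, y = -1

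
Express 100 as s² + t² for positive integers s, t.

We need to find integers s, t > 0 such that s² + t² = 100.
Trying s = 6: t² = 100 - 6² = 100 - 36 = 64
t = 8
Check: 6² + 8² = 36 + 64 = 100 ✓

100 = 6² + 8²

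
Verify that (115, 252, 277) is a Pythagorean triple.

Compute a² + b² = 115² + 252² = 13225 + 63504 = 76729
Compute c² = 277² = 76729
Since 76729 = 76729, confirmed.

Yes, it is a Pythagorean triple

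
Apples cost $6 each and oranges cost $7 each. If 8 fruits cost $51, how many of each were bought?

Let a = apples, o = oranges.
a + o = 8
6a + 7o = 51
Substitute o = 8 - a:
6a + 7(8 - a) = 51
(6 - 7)a = 51 - 56
-1a = -5
a = 5, o = 8 - 5 = 3

Apples: 5, Oranges: 3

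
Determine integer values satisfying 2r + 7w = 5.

Step 1: Check solvability.
gcd(2, 7) = 1
Since 1 divides 5, solutions exist.

Step 2: Apply extended Euclidean algorithm to find gcd.
We find integers such that 2*x0 + 7*y0 = 1

Step 3: Scale the particular solution.
Multiply by 5/1 = 5:
r = -15, w = 5

Step 4: Verify.
2*(-15) + 7*(5) = 5 = 5 ✓

r = -15, w = 5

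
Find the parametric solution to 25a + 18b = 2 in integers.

Step 1: Compute gcd(25, 18) = 1.
Since 1 divides 2, solutions exist.

Step 2: Find a particular solution using extended Euclidean algorithm.
We get a₀ = -10, b₀ = 14.
Check: 25*-10 + 18*14 = 2 = 2 ✓

Step 3: Write the general solution.
a = -10 + (18/1)t = -10 + 18t
b = 14 - (25/1)t = 14 - 25t
for any integer t.

a = -10 + 18t, b = 14 - 25t for integer t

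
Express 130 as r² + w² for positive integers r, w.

We need to find integers r, w > 0 such that r² + w² = 130.
Trying r = 3: w² = 130 - 3² = 130 - 9 = 121
w = 11
Check: 3² + 11² = 9 + 121 = 130 ✓

130 = 3² + 11²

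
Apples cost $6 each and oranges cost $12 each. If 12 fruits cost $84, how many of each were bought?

Let a = apples, o = oranges.
a + o = 12
6a + 12o = 84
Substitute o = 12 - a:
6a + 12(12 - a) = 84
(6 - 12)a = 84 - 144
-6a = -60
a = 10, o = 12 - 10 = 2

Apples: 10, Oranges: 2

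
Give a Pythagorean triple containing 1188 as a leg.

We need the other leg and hypotenuse such that 1188² + x² = c².
Take x = 245, c = 1213: 1188² + 245² = 1411344 + 60025 = 1471369 = 1213² ✓
Triple: (245, 1188, 1213)

(245, 1188, 1213)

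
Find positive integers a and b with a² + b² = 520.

We need to find integers a, b > 0 such that a² + b² = 520.
Trying a = 6: b² = 520 - 6² = 520 - 36 = 484
b = 22
Check: 6² + 22² = 36 + 484 = 520 ✓

520 = 6² + 22²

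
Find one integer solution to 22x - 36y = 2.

Step 1: Check solvability.
gcd(22, 36) = 2
Since 2 divides 2, solutions exist.

Step 2: Apply extended Euclidean algorithm to find gcd.
We find integers such that 22*x0 + 36*y0 = 2

Step 3: Scale the particular solution.
Multiply by 2/2 = 1:
x = 5, y = 3

Step 4: Verify.
22*(5) - 36*(3) = 2 = 2 ✓

x = 5, y = 3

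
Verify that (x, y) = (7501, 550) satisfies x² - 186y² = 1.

Compute x² = 7501² = 56265001
Compute 186y² = 186·550² = 186·302500 = 56265000
x² - 186y² = 56265001 - 56265000 = 1
Since this equals 1, (7501, 550) is a solution.

Yes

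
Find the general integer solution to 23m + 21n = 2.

Step 1: Compute gcd(23, 21) = 1.
Since 1 divides 2, solutions exist.

Step 2: Find a particular solution using extended Euclidean algorithm.
We get m₀ = -20, n₀ = 22.
Check: 23*-20 + 21*22 = 2 = 2 ✓

Step 3: Write the general solution.
m = -20 + (21/1)t = -20 + 21t
n = 22 - (23/1)t = 22 - 23t
for any integer t.

m = -20 + 21t, n = 22 - 23t for integer t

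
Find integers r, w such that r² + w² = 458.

We need to find integers r, w > 0 such that r² + w² = 458.
Trying r = 13: w² = 458 - 13² = 458 - 169 = 289
w = 17
Check: 13² + 17² = 169 + 289 = 458 ✓

458 = 13² + 17²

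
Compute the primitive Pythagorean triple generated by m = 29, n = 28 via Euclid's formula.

a = m² - n² = 29² - 28² = 841 - 784 = 57
b = 2mn = 2·29·28 = 1624
c = m² + n² = 841 + 784 = 1625
Verify: 57² + 1624² = 3249 + 2637376 = 2640625 = 1625² ✓

(57, 1624, 1625)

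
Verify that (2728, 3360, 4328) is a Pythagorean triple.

Compute a² + b² = 2728² + 3360² = 7441984 + 11289600 = 18731584
Compute c² = 4328² = 18731584
Since 18731584 = 18731584, confirmed.

Yes, it is a Pythagorean triple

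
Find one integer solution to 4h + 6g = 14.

Step 1: Check solvability.
gcd(4, 6) = 2
Since 2 divides 14, solutions exist.

Step 2: Apply extended Euclidean algorithm to find gcd.
We find integers such that 4*x0 + 6*y0 = 2

Step 3: Scale the particular solution.
Multiply by 14/2 = 7:
h = -7, g = 7

Step 4: Verify.
4*(-7) + 6*(7) = 14 = 14 ✓

h = -7, g = 7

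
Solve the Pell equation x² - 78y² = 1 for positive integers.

We seek the smallest positive integers (x, y) with x² - 78y² = 1, i.e., x² = 78y² + 1.
Try successive y values:
y = 1: x² = 78·1² + 1 = 79, not a perfect square
y = 2: x² = 78·2² + 1 = 313, not a perfect square
y = 3: x² = 78·3² + 1 = 703, not a perfect square
... continuing the search (or via continued fractions) ...
y = 6: x² = 78·6² + 1 = 2809, x = 53 ✓

Verify: 53² - 78·6² = 2809 - 2808 = 1 ✓

x = 53, y = 6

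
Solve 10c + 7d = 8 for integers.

Step 1: Check solvability.
gcd(10, 7) = 1
Since 1 divides 8, solutions exist.

Step 2: Apply extended Euclidean algorithm to find gcd.
We find integers such that 10*x0 + 7*y0 = 1

Step 3: Scale the particular solution.
Multiply by 8/1 = 8:
c = -16, d = 24

Step 4: Verify.
10*(-16) + 7*(24) = 8 = 8 ✓

c = -16, d = 24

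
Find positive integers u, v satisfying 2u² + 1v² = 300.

Try small values of u and check whether (300 - 2u²)/1 is a perfect square.
u = 10: 2·10² = 200, so 1v² = 300 - 200 = 100, giving v² = 100, v = 10.
Check: 2·10² + 1·10² = 200 + 100 = 300 ✓

u = 10, v = 10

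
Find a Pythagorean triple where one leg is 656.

We need the other leg and hypotenuse such that 656² + x² = c².
Take x = 13440, c = 13456: 656² + 13440² = 430336 + 180633600 = 181063936 = 13456² ✓
Triple: (656, 13440, 13456)

(656, 13440, 13456)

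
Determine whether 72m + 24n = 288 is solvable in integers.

Step 1: Compute gcd(72, 24).
gcd(72, 24) = 24

Step 2: Check divisibility.
Does 24 divide 288? 288 = 24 x 12, so yes.

By the theorem on linear Diophantine equations, 72m + 24n = 288 has integer solutions if and only if gcd(72, 24) divides 288. Since 24 | 288, solutions exist.

Yes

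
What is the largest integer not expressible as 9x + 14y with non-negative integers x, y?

For two coprime denominations a and b, the Frobenius number (largest value not representable as a non-negative combination) is ab - a - b.
Here gcd(9, 14) = 1, so they are coprime.
F(9, 14) = 9·14 - 9 - 14 = 126 - 23 = 103

103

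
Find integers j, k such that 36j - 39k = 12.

Step 1: Check solvability.
gcd(36, 39) = 3
Since 3 divides 12, solutions exist.

Step 2: Apply extended Euclidean algorithm to find gcd.
We find integers such that 36*x0 + 39*y0 = 3

Step 3: Scale the particular solution.
Multiply by 12/3 = 4:
j = -4, k = -4

Step 4: Verify.
36*(-4) - 39*(-4) = 12 = 12 ✓

j = -4, k = -4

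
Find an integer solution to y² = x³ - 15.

Try small integer x values and check whether x³ - 15 is a perfect square.
x = 4: x³ - 15 = 4³ - 15 = 64 - 15 = 49
Is 49 a perfect square? 7² = 49 ✓
So (x, y) = (4, -7) is a solution.

x = 4, y = -7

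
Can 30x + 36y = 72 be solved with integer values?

Step 1: Compute gcd(30, 36).
gcd(30, 36) = 6

Step 2: Check divisibility.
Does 6 divide 72? 72 = 6 x 12, so yes.

By the theorem on linear Diophantine equations, 30x + 36y = 72 has integer solutions if and only if gcd(30, 36) divides 72. Since 6 | 72, solutions exist.

Yes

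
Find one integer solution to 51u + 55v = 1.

Step 1: Check solvability.
gcd(51, 55) = 1
Since 1 divides 1, solutions exist.

Step 2: Apply extended Euclidean algorithm to find gcd.
We find integers such that 51*x0 + 55*y0 = 1

Step 3: Scale the particular solution.
Multiply by 1/1 = 1:
u = -14, v = 13

Step 4: Verify.
51*(-14) + 55*(13) = 1 = 1 ✓

u = -14, v = 13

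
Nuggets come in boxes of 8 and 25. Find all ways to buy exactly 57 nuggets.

We need non-negative integers (x, y) with 8x + 25y = 57.
For each x in 0..7, check if 57 - 8x is a non-negative multiple of 25.
x = 4: 25y = 25, y = 1 ✓

(4 boxes of 8, 1 boxes of 25)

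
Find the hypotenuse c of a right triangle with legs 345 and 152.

c² = a² + b² = 345² + 152² = 119025 + 23104 = 142129
c = 377

377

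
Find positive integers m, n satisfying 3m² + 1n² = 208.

Try small values of m and check whether (208 - 3m²)/1 is a perfect square.
m = 6: 3·6² = 108, so 1n² = 208 - 108 = 100, giving n² = 100, n = 10.
Check: 3·6² + 1·10² = 108 + 100 = 208 ✓

m = 6, n = 10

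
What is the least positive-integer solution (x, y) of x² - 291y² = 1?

We seek the smallest positive integers (x, y) with x² - 291y² = 1, i.e., x² = 291y² + 1.
Try successive y values:
y = 1: x² = 291·1² + 1 = 292, not a perfect square
y = 2: x² = 291·2² + 1 = 1165, not a perfect square
y = 3: x² = 291·3² + 1 = 2620, not a perfect square
... continuing the search (or via continued fractions) ...
y = 17: x² = 291·17² + 1 = 84100, x = 290 ✓

Verify: 290² - 291·17² = 84100 - 84099 = 1 ✓

x = 290, y = 17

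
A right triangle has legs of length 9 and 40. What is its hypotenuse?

c² = a² + b² = 9² + 40² = 81 + 1600 = 1681
c = 41

41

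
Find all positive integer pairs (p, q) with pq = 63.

The positive divisors of 63 are: 1, 3, 7, 9, 21, 63.
Each divisor d gives the pair (d, 63/d):
(1, 63), (3, 21), (7, 9), (9, 7), (21, 3), (63, 1)

(1, 63), (3, 21), (7, 9), (9, 7), (21, 3), (63, 1)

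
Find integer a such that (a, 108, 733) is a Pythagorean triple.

a² = c² - b² = 733² - 108² = 537289 - 11664 = 525625
a = sqrt(525625) = 725

725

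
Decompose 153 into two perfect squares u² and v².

We need to find integers u, v > 0 such that u² + v² = 153.
Trying u = 3: v² = 153 - 3² = 153 - 9 = 144
v = 12
Check: 3² + 12² = 9 + 144 = 153 ✓

153 = 3² + 12²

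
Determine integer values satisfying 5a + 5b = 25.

Step 1: Check solvability.
gcd(5, 5) = 5
Since 5 divides 25, solutions exist.

Step 2: Apply extended Euclidean algorithm to find gcd.
We find integers such that 5*x0 + 5*y0 = 5

Step 3: Scale the particular solution.
Multiply by 25/5 = 5:
a = 0, b = 5

Step 4: Verify.
5*(0) + 5*(5) = 25 = 25 ✓

a = 0, b = 5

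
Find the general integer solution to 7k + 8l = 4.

Step 1: Compute gcd(7, 8) = 1.
Since 1 divides 4, solutions exist.

Step 2: Find a particular solution using extended Euclidean algorithm.
We get k₀ = -4, l₀ = 4.
Check: 7*-4 + 8*4 = 4 = 4 ✓

Step 3: Write the general solution.
k = -4 + (8/1)t = -4 + 8t
l = 4 - (7/1)t = 4 - 7t
for any integer t.

k = -4 + 8t, l = 4 - 7t for integer t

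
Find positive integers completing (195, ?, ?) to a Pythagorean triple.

We need the other leg and hypotenuse such that 195² + x² = c².
Take x = 748, c = 773: 195² + 748² = 38025 + 559504 = 597529 = 773² ✓
Triple: (195, 748, 773)

(195, 748, 773)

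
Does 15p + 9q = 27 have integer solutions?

Step 1: Compute gcd(15, 9).
gcd(15, 9) = 3

Step 2: Check divisibility.
Does 3 divide 27? 27 = 3 x 9, so yes.

By the theorem on linear Diophantine equations, 15p + 9q = 27 has integer solutions if and only if gcd(15, 9) divides 27. Since 3 | 27, solutions exist.

Yes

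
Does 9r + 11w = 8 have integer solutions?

Step 1: Compute gcd(9, 11).
gcd(9, 11) = 1

Step 2: Check divisibility.
Does 1 divide 8? 8 = 1 x 8, so yes.

By the theorem on linear Diophantine equations, 9r + 11w = 8 has integer solutions if and only if gcd(9, 11) divides 8. Since 1 | 8, solutions exist.

Yes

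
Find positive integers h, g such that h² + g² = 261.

Search for h with 261 - h² a perfect square.
h = 6: 261 - 6² = 261 - 36 = 225 = 15² ✓
So h = 6, g = 15.

h = 6, g = 15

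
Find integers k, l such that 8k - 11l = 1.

Step 1: Check solvability.
gcd(8, 11) = 1
Since 1 divides 1, solutions exist.

Step 2: Apply extended Euclidean algorithm to find gcd.
We find integers such that 8*x0 + 11*y0 = 1

Step 3: Scale the particular solution.
Multiply by 1/1 = 1:
k = -4, l = -3

Step 4: Verify.
8*(-4) - 11*(-3) = 1 = 1 ✓

k = -4, l = -3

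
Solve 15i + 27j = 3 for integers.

Step 1: Check solvability.
gcd(15, 27) = 3
Since 3 divides 3, solutions exist.

Step 2: Apply extended Euclidean algorithm to find gcd.
We find integers such that 15*x0 + 27*y0 = 3

Step 3: Scale the particular solution.
Multiply by 3/3 = 1:
i = 2, j = -1

Step 4: Verify.
15*(2) + 27*(-1) = 3 = 3 ✓

i = 2, j = -1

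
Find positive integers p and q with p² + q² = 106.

We need to find integers p, q > 0 such that p² + q² = 106.
Trying p = 5: q² = 106 - 5² = 106 - 25 = 81
q = 9
Check: 5² + 9² = 25 + 81 = 106 ✓

106 = 5² + 9²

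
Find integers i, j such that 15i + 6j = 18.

Step 1: Check solvability.
gcd(15, 6) = 3
Since 3 divides 18, solutions exist.

Step 2: Apply extended Euclidean algorithm to find gcd.
We find integers such that 15*x0 + 6*y0 = 3

Step 3: Scale the particular solution.
Multiply by 18/3 = 6:
i = 6, j = -12

Step 4: Verify.
15*(6) + 6*(-12) = 18 = 18 ✓

i = 6, j = -12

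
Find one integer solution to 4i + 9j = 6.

Step 1: Check solvability.
gcd(4, 9) = 1
Since 1 divides 6, solutions exist.

Step 2: Apply extended Euclidean algorithm to find gcd.
We find integers such that 4*x0 + 9*y0 = 1

Step 3: Scale the particular solution.
Multiply by 6/1 = 6:
i = -12, j = 6

Step 4: Verify.
4*(-12) + 9*(6) = 6 = 6 ✓

i = -12, j = 6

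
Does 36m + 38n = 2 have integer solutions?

Step 1: Compute gcd(36, 38).
gcd(36, 38) = 2

Step 2: Check divisibility.
Does 2 divide 2? 2 = 2 x 1, so yes.

By the theorem on linear Diophantine equations, 36m + 38n = 2 has integer solutions if and only if gcd(36, 38) divides 2. Since 2 | 2, solutions exist.

Yes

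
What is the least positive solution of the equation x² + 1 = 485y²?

We need x² = 485y² - 1. Try successive y:
y = 1: x² = 485·1² - 1 = 484 = 22² ✓
Check: 22² - 485·1² = 484 - 485 = -1 ✓

x = 22, y = 1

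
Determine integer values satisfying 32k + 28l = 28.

Step 1: Check solvability.
gcd(32, 28) = 4
Since 4 divides 28, solutions exist.

Step 2: Apply extended Euclidean algorithm to find gcd.
We find integers such that 32*x0 + 28*y0 = 4

Step 3: Scale the particular solution.
Multiply by 28/4 = 7:
k = 7, l = -7

Step 4: Verify.
32*(7) + 28*(-7) = 28 = 28 ✓

k = 7, l = -7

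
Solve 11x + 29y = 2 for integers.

Step 1: Check solvability.
gcd(11, 29) = 1
Since 1 divides 2, solutions exist.

Step 2: Apply extended Euclidean algorithm to find gcd.
We find integers such that 11*x0 + 29*y0 = 1

Step 3: Scale the particular solution.
Multiply by 2/1 = 2:
x = 16, y = -6

Step 4: Verify.
11*(16) + 29*(-6) = 2 = 2 ✓

x = 16, y = -6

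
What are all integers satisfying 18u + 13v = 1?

Step 1: Compute gcd(18, 13) = 1.
Since 1 divides 1, solutions exist.

Step 2: Find a particular solution using extended Euclidean algorithm.
We get u₀ = -5, v₀ = 7.
Check: 18*-5 + 13*7 = 1 = 1 ✓

Step 3: Write the general solution.
u = -5 + (13/1)t = -5 + 13t
v = 7 - (18/1)t = 7 - 18t
for any integer t.

u = -5 + 13t, v = 7 - 18t for integer t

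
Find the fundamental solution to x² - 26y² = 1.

We seek the smallest positive integers (x, y) with x² - 26y² = 1, i.e., x² = 26y² + 1.
Try successive y values:
y = 1: x² = 26·1² + 1 = 27, not a perfect square
y = 2: x² = 26·2² + 1 = 105, not a perfect square
y = 3: x² = 26·3² + 1 = 235, not a perfect square
... continuing the search (or via continued fractions) ...
y = 10: x² = 26·10² + 1 = 2601, x = 51 ✓

Verify: 51² - 26·10² = 2601 - 2600 = 1 ✓

x = 51, y = 10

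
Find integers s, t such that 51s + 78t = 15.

Step 1: Check solvability.
gcd(51, 78) = 3
Since 3 divides 15, solutions exist.

Step 2: Apply extended Euclidean algorithm to find gcd.
We find integers such that 51*x0 + 78*y0 = 3

Step 3: Scale the particular solution.
Multiply by 15/3 = 5:
s = -15, t = 10

Step 4: Verify.
51*(-15) + 78*(10) = 15 = 15 ✓

s = -15, t = 10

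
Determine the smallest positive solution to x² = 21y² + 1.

We seek the smallest positive integers (x, y) with x² - 21y² = 1, i.e., x² = 21y² + 1.
Try successive y values:
y = 1: x² = 21·1² + 1 = 22, not a perfect square
y = 2: x² = 21·2² + 1 = 85, not a perfect square
y = 3: x² = 21·3² + 1 = 190, not a perfect square
... continuing the search (or via continued fractions) ...
y = 12: x² = 21·12² + 1 = 3025, x = 55 ✓

Verify: 55² - 21·12² = 3025 - 3024 = 1 ✓

x = 55, y = 12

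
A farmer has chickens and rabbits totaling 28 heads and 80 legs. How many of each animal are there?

Let c = chickens, r = rabbits.
Heads: c + r = 28
Legs: 2c + 4r = 80
From the first equation, c = 28 - r. Substitute:
2(28 - r) + 4r = 80
56 + 2r = 80
r = (80 - 56)/2 = 12
c = 28 - 12 = 16

Chickens: 16, Rabbits: 12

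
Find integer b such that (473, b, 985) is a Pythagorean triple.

b² = c² - a² = 985² - 473² = 970225 - 223729 = 746496
b = sqrt(746496) = 864

864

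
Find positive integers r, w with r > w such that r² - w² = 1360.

Factor: r² - w² = (r+w)(r-w) = 1360.
We need two factors of 1360 with the same parity.
Use r+w = 680 and r-w = 2 (product 680·2 = 1360).
Adding: 2r = 682, so r = 341.
Subtracting: 2w = 678, so w = 339.
Check: 341² - 339² = 116281 - 114921 = 1360 ✓

r = 341, w = 339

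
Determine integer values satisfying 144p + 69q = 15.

Step 1: Check solvability.
gcd(144, 69) = 3
Since 3 divides 15, solutions exist.

Step 2: Apply extended Euclidean algorithm to find gcd.
We find integers such that 144*x0 + 69*y0 = 3

Step 3: Scale the particular solution.
Multiply by 15/3 = 5:
p = -55, q = 115

Step 4: Verify.
144*(-55) + 69*(115) = 15 = 15 ✓

p = -55, q = 115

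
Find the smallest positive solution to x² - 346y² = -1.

We need x² = 346y² - 1. Try successive y:
y = 1: x² = 346·1² - 1 = 345, not a perfect square
y = 2: x² = 346·2² - 1 = 1383, not a perfect square
y = 3: x² = 346·3² - 1 = 3113, not a perfect square
...
y = 5: x² = 346·5² - 1 = 8649 = 93² ✓
Check: 93² - 346·5² = 8649 - 8650 = -1 ✓

x = 93, y = 5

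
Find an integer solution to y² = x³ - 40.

Try small integer x values and check whether x³ - 40 is a perfect square.
x = 14: x³ - 40 = 14³ - 40 = 2744 - 40 = 2704
Is 2704 a perfect square? 52² = 2704 ✓
So (x, y) = (14, 52) is a solution.

x = 14, y = 52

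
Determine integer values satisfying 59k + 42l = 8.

Step 1: Check solvability.
gcd(59, 42) = 1
Since 1 divides 8, solutions exist.

Step 2: Apply extended Euclidean algorithm to find gcd.
We find integers such that 59*x0 + 42*y0 = 1

Step 3: Scale the particular solution.
Multiply by 8/1 = 8:
k = 40, l = -56

Step 4: Verify.
59*(40) + 42*(-56) = 8 = 8 ✓

k = 40, l = -56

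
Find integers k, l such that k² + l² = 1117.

We need to find integers k, l > 0 such that k² + l² = 1117.
Trying k = 21: l² = 1117 - 21² = 1117 - 441 = 676
l = 26
Check: 21² + 26² = 441 + 676 = 1117 ✓

1117 = 21² + 26²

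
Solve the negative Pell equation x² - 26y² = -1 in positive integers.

We need x² = 26y² - 1. Try successive y:
y = 1: x² = 26·1² - 1 = 25 = 5² ✓
Check: 5² - 26·1² = 25 - 26 = -1 ✓

x = 5, y = 1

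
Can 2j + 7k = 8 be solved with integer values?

Step 1: Compute gcd(2, 7).
gcd(2, 7) = 1

Step 2: Check divisibility.
Does 1 divide 8? 8 = 1 x 8, so yes.

By the theorem on linear Diophantine equations, 2j + 7k = 8 has integer solutions if and only if gcd(2, 7) divides 8. Since 1 | 8, solutions exist.

Yes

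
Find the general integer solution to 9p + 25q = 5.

Step 1: Compute gcd(9, 25) = 1.
Since 1 divides 5, solutions exist.

Step 2: Find a particular solution using extended Euclidean algorithm.
We get p₀ = -55, q₀ = 20.
Check: 9*-55 + 25*20 = 5 = 5 ✓

Step 3: Write the general solution.
p = -55 + (25/1)t = -55 + 25t
q = 20 - (9/1)t = 20 - 9t
for any integer t.

p = -55 + 25t, q = 20 - 9t for integer t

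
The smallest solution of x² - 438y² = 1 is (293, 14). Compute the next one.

Solutions to x² - Dy² = 1 are generated by powers of (x₀ + y₀√D).
The next solution satisfies x₁ + y₁√438 = (x₀ + y₀√438)², giving:
x₁ = x₀² + 438y₀² = 293² + 438·14² = 85849 + 85848 = 171697
y₁ = 2x₀y₀ = 2·293·14 = 8204

Verify: 171697² - 438·8204² = 29479859809 - 29479859808 = 1 ✓

x = 171697, y = 8204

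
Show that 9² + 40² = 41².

Compute a² + b²:
9² + 40² = 81 + 1600 = 1681
Compute c²:
41² = 1681
Since 1681 = 1681, it is a Pythagorean triple.

Yes, it is a Pythagorean triple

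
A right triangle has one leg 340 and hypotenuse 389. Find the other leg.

a² = c² - b² = 151321 - 115600 = 35721
a = 189

189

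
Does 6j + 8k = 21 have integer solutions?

Step 1: Compute gcd(6, 8).
gcd(6, 8) = 2

Step 2: Check divisibility.
Does 2 divide 21? 21 = 2 x 10 + 1, so no.

By the theorem on linear Diophantine equations, 6j + 8k = 21 has integer solutions if and only if gcd(6, 8) divides 21. Since 2 does not divide 21, no solutions exist.

No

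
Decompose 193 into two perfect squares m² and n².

We need to find integers m, n > 0 such that m² + n² = 193.
Trying m = 7: n² = 193 - 7² = 193 - 49 = 144
n = 12
Check: 7² + 12² = 49 + 144 = 193 ✓

193 = 7² + 12²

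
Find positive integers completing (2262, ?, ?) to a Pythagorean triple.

We need the other leg and hypotenuse such that 2262² + x² = c².
Take x = 2016, c = 3030: 2262² + 2016² = 5116644 + 4064256 = 9180900 = 3030² ✓
Triple: (2262, 2016, 3030)

(2262, 2016, 3030)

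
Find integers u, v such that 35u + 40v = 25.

Step 1: Check solvability.
gcd(35, 40) = 5
Since 5 divides 25, solutions exist.

Step 2: Apply extended Euclidean algorithm to find gcd.
We find integers such that 35*x0 + 40*y0 = 5

Step 3: Scale the particular solution.
Multiply by 25/5 = 5:
u = -5, v = 5

Step 4: Verify.
35*(-5) + 40*(5) = 25 = 25 ✓

u = -5, v = 5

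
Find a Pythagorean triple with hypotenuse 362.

We need a² + b² = 362² = 131044.
Trying: 38² + 360² = 1444 + 129600 = 131044 ✓

(38, 360, 362)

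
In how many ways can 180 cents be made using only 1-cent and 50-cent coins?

We need non-negative integers (x, y) with 1x + 50y = 180.
For each x from 0 to 180, check if (180 - 1x) is a non-negative multiple of 50.
Solutions (x, y): (30,3), (80,2), (130,1), (180,0)
Count: 4

4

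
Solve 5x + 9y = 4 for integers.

Step 1: Check solvability.
gcd(5, 9) = 1
Since 1 divides 4, solutions exist.

Step 2: Apply extended Euclidean algorithm to find gcd.
We find integers such that 5*x0 + 9*y0 = 1

Step 3: Scale the particular solution.
Multiply by 4/1 = 4:
x = 8, y = -4

Step 4: Verify.
5*(8) + 9*(-4) = 4 = 4 ✓

x = 8, y = -4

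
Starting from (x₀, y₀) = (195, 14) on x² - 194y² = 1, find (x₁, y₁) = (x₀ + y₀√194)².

Solutions to x² - Dy² = 1 are generated by powers of (x₀ + y₀√D).
The next solution satisfies x₁ + y₁√194 = (x₀ + y₀√194)², giving:
x₁ = x₀² + 194y₀² = 195² + 194·14² = 38025 + 38024 = 76049
y₁ = 2x₀y₀ = 2·195·14 = 5460

Verify: 76049² - 194·5460² = 5783450401 - 5783450400 = 1 ✓

x = 76049, y = 5460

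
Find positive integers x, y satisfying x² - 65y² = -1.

We need x² = 65y² - 1. Try successive y:
y = 1: x² = 65·1² - 1 = 64 = 8² ✓
Check: 8² - 65·1² = 64 - 65 = -1 ✓

x = 8, y = 1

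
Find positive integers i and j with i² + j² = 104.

We need to find integers i, j > 0 such that i² + j² = 104.
Trying i = 2: j² = 104 - 2² = 104 - 4 = 100
j = 10
Check: 2² + 10² = 4 + 100 = 104 ✓

104 = 2² + 10²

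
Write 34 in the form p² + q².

We need to find integers p, q > 0 such that p² + q² = 34.
Trying p = 3: q² = 34 - 3² = 34 - 9 = 25
q = 5
Check: 3² + 5² = 9 + 25 = 34 ✓

34 = 3² + 5²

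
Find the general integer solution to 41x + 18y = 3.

Step 1: Compute gcd(41, 18) = 1.
Since 1 divides 3, solutions exist.

Step 2: Find a particular solution using extended Euclidean algorithm.
We get x₀ = -21, y₀ = 48.
Check: 41*-21 + 18*48 = 3 = 3 ✓

Step 3: Write the general solution.
x = -21 + (18/1)t = -21 + 18t
y = 48 - (41/1)t = 48 - 41t
for any integer t.

x = -21 + 18t, y = 48 - 41t for integer t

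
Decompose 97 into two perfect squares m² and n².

We need to find integers m, n > 0 such that m² + n² = 97.
Trying m = 4: n² = 97 - 4² = 97 - 16 = 81
n = 9
Check: 4² + 9² = 16 + 81 = 97 ✓

97 = 4² + 9²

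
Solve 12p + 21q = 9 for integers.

Step 1: Check solvability.
gcd(12, 21) = 3
Since 3 divides 9, solutions exist.

Step 2: Apply extended Euclidean algorithm to find gcd.
We find integers such that 12*x0 + 21*y0 = 3

Step 3: Scale the particular solution.
Multiply by 9/3 = 3:
p = 6, q = -3

Step 4: Verify.
12*(6) + 21*(-3) = 9 = 9 ✓

p = 6, q = -3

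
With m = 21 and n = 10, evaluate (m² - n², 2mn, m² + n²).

a = m² - n² = 441 - 100 = 341
b = 2mn = 2·21·10 = 420
c = m² + n² = 441 + 100 = 541
Verify: 341² + 420² = 116281 + 176400 = 292681 = 541² ✓

(341, 420, 541)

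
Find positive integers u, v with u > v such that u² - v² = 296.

Factor: u² - v² = (u+v)(u-v) = 296.
We need two factors of 296 with the same parity.
Use u+v = 148 and u-v = 2 (product 148·2 = 296).
Adding: 2u = 150, so u = 75.
Subtracting: 2v = 146, so v = 73.
Check: 75² - 73² = 5625 - 5329 = 296 ✓

u = 75, v = 73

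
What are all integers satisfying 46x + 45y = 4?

Step 1: Compute gcd(46, 45) = 1.
Since 1 divides 4, solutions exist.

Step 2: Find a particular solution using extended Euclidean algorithm.
We get x₀ = 4, y₀ = -4.
Check: 46*4 + 45*-4 = 4 = 4 ✓

Step 3: Write the general solution.
x = 4 + (45/1)t = 4 + 45t
y = -4 - (46/1)t = -4 - 46t
for any integer t.

x = 4 + 45t, y = -4 - 46t for integer t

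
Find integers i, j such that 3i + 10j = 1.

Step 1: Check solvability.
gcd(3, 10) = 1
Since 1 divides 1, solutions exist.

Step 2: Apply extended Euclidean algorithm to find gcd.
We find integers such that 3*x0 + 10*y0 = 1

Step 3: Scale the particular solution.
Multiply by 1/1 = 1:
i = -3, j = 1

Step 4: Verify.
3*(-3) + 10*(1) = 1 = 1 ✓

i = -3, j = 1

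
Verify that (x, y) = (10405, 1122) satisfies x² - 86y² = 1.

Compute x² = 10405² = 108264025
Compute 86y² = 86·1122² = 86·1258884 = 108264024
x² - 86y² = 108264025 - 108264024 = 1
Since this equals 1, (10405, 1122) is a solution.

Yes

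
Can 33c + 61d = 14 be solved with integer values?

Step 1: Compute gcd(33, 61).
gcd(33, 61) = 1

Step 2: Check divisibility.
Does 1 divide 14? 14 = 1 x 14, so yes.

By the theorem on linear Diophantine equations, 33c + 61d = 14 has integer solutions if and only if gcd(33, 61) divides 14. Since 1 | 14, solutions exist.

Yes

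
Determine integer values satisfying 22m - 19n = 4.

Step 1: Check solvability.
gcd(22, 19) = 1
Since 1 divides 4, solutions exist.

Step 2: Apply extended Euclidean algorithm to find gcd.
We find integers such that 22*x0 + 19*y0 = 1

Step 3: Scale the particular solution.
Multiply by 4/1 = 4:
m = -24, n = -28

Step 4: Verify.
22*(-24) - 19*(-28) = 4 = 4 ✓

m = -24, n = -28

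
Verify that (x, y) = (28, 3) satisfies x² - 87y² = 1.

Compute x² = 28² = 784
Compute 87y² = 87·3² = 87·9 = 783
x² - 87y² = 784 - 783 = 1
Since this equals 1, (28, 3) is a solution.

Yes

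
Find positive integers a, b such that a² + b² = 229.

Search for a with 229 - a² a perfect square.
a = 2: 229 - 2² = 229 - 4 = 225 = 15² ✓
So a = 2, b = 15.

a = 2, b = 15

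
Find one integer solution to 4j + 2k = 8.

Step 1: Check solvability.
gcd(4, 2) = 2
Since 2 divides 8, solutions exist.

Step 2: Apply extended Euclidean algorithm to find gcd.
We find integers such that 4*x0 + 2*y0 = 2

Step 3: Scale the particular solution.
Multiply by 8/2 = 4:
j = 0, k = 4

Step 4: Verify.
4*(0) + 2*(4) = 8 = 8 ✓

j = 0, k = 4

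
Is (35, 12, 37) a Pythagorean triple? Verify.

Compute a² + b² = 35² + 12² = 1225 + 144 = 1369
Compute c² = 37² = 1369
Since 1369 = 1369, confirmed.

Yes, it is a Pythagorean triple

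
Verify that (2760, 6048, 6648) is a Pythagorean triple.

Compute a² + b² = 2760² + 6048² = 7617600 + 36578304 = 44195904
Compute c² = 6648² = 44195904
Since 44195904 = 44195904, confirmed.

Yes, it is a Pythagorean triple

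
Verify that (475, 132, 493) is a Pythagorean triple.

Compute a² + b²:
475² + 132² = 225625 + 17424 = 243049
Compute c²:
493² = 243049
Since 243049 = 243049, it is a Pythagorean triple.

Yes, it is a Pythagorean triple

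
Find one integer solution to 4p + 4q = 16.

Step 1: Check solvability.
gcd(4, 4) = 4
Since 4 divides 16, solutions exist.

Step 2: Apply extended Euclidean algorithm to find gcd.
We find integers such that 4*x0 + 4*y0 = 4

Step 3: Scale the particular solution.
Multiply by 16/4 = 4:
p = 0, q = 4

Step 4: Verify.
4*(0) + 4*(4) = 16 = 16 ✓

p = 0, q = 4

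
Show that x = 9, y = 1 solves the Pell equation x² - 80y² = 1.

Compute x² = 9² = 81
Compute 80y² = 80·1² = 80·1 = 80
x² - 80y² = 81 - 80 = 1
Since this equals 1, (9, 1) is a solution.

Yes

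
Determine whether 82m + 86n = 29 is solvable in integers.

Step 1: Compute gcd(82, 86).
gcd(82, 86) = 2

Step 2: Check divisibility.
Does 2 divide 29? 29 = 2 x 14 + 1, so no.

By the theorem on linear Diophantine equations, 82m + 86n = 29 has integer solutions if and only if gcd(82, 86) divides 29. Since 2 does not divide 29, no solutions exist.

No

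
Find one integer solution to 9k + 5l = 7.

Step 1: Check solvability.
gcd(9, 5) = 1
Since 1 divides 7, solutions exist.

Step 2: Apply extended Euclidean algorithm to find gcd.
We find integers such that 9*x0 + 5*y0 = 1

Step 3: Scale the particular solution.
Multiply by 7/1 = 7:
k = -7, l = 14

Step 4: Verify.
9*(-7) + 5*(14) = 7 = 7 ✓

k = -7, l = 14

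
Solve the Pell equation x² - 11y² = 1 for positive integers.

We seek the smallest positive integers (x, y) with x² - 11y² = 1, i.e., x² = 11y² + 1.
Try successive y values:
y = 1: x² = 11·1² + 1 = 12, not a perfect square
y = 2: x² = 11·2² + 1 = 45, not a perfect square
y = 3: x² = 11·3² + 1 = 100, x = 10 ✓

Verify: 10² - 11·3² = 100 - 99 = 1 ✓

x = 10, y = 3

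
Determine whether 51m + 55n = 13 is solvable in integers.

Step 1: Compute gcd(51, 55).
gcd(51, 55) = 1

Step 2: Check divisibility.
Does 1 divide 13? 13 = 1 x 13, so yes.

By the theorem on linear Diophantine equations, 51m + 55n = 13 has integer solutions if and only if gcd(51, 55) divides 13. Since 1 | 13, solutions exist.

Yes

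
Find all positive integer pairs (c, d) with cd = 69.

The positive divisors of 69 are: 1, 3, 23, 69.
Each divisor d gives the pair (d, 69/d):
(1, 69), (3, 23), (23, 3), (69, 1)

(1, 69), (3, 23), (23, 3), (69, 1)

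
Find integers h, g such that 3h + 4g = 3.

Step 1: Check solvability.
gcd(3, 4) = 1
Since 1 divides 3, solutions exist.

Step 2: Apply extended Euclidean algorithm to find gcd.
We find integers such that 3*x0 + 4*y0 = 1

Step 3: Scale the particular solution.
Multiply by 3/1 = 3:
h = -3, g = 3

Step 4: Verify.
3*(-3) + 4*(3) = 3 = 3 ✓

h = -3, g = 3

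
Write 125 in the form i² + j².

We need to find integers i, j > 0 such that i² + j² = 125.
Trying i = 2: j² = 125 - 2² = 125 - 4 = 121
j = 11
Check: 2² + 11² = 4 + 121 = 125 ✓

125 = 2² + 11²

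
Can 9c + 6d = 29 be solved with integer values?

Step 1: Compute gcd(9, 6).
gcd(9, 6) = 3

Step 2: Check divisibility.
Does 3 divide 29? 29 = 3 x 9 + 2, so no.

By the theorem on linear Diophantine equations, 9c + 6d = 29 has integer solutions if and only if gcd(9, 6) divides 29. Since 3 does not divide 29, no solutions exist.

No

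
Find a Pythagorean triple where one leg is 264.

We need the other leg and hypotenuse such that 264² + x² = c².
Take x = 448, c = 520: 264² + 448² = 69696 + 200704 = 270400 = 520² ✓
Triple: (264, 448, 520)

(264, 448, 520)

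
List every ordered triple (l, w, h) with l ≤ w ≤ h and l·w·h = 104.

Iterate l from 1 to ⌊104^(1/3)⌋. For each l dividing 104, iterate w ≥ l with w dividing 104/l, and set h = 104/(l·w).
Triples found (6): (1×1×104), (1×2×52), (1×4×26), (1×8×13), (2×2×26), (2×4×13)

(1×1×104), (1×2×52), (1×4×26), (1×8×13), (2×2×26), (2×4×13)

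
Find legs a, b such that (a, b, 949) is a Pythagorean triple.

We need a² + b² = 949² = 900601.
Trying: 301² + 900² = 90601 + 810000 = 900601 ✓

(301, 900, 949)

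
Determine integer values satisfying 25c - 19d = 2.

Step 1: Check solvability.
gcd(25, 19) = 1
Since 1 divides 2, solutions exist.

Step 2: Apply extended Euclidean algorithm to find gcd.
We find integers such that 25*x0 + 19*y0 = 1

Step 3: Scale the particular solution.
Multiply by 2/1 = 2:
c = -6, d = -8

Step 4: Verify.
25*(-6) - 19*(-8) = 2 = 2 ✓

c = -6, d = -8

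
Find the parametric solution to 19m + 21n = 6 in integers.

Step 1: Compute gcd(19, 21) = 1.
Since 1 divides 6, solutions exist.

Step 2: Find a particular solution using extended Euclidean algorithm.
We get m₀ = 60, n₀ = -54.
Check: 19*60 + 21*-54 = 6 = 6 ✓

Step 3: Write the general solution.
m = 60 + (21/1)t = 60 + 21t
n = -54 - (19/1)t = -54 - 19t
for any integer t.

m = 60 + 21t, n = -54 - 19t for integer t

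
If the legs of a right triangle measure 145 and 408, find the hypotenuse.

c² = a² + b² = 145² + 408² = 21025 + 166464 = 187489
c = 433

433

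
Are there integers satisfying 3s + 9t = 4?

Step 1: Compute gcd(3, 9).
gcd(3, 9) = 3

Step 2: Check divisibility.
Does 3 divide 4? 4 = 3 x 1 + 1, so no.

By the theorem on linear Diophantine equations, 3s + 9t = 4 has integer solutions if and only if gcd(3, 9) divides 4. Since 3 does not divide 4, no solutions exist.

No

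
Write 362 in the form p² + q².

We need to find integers p, q > 0 such that p² + q² = 362.
Trying p = 1: q² = 362 - 1² = 362 - 1 = 361
q = 19
Check: 1² + 19² = 1 + 361 = 362 ✓

362 = 1² + 19²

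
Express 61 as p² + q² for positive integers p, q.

We need to find integers p, q > 0 such that p² + q² = 61.
Trying p = 5: q² = 61 - 5² = 61 - 25 = 36
q = 6
Check: 5² + 6² = 25 + 36 = 61 ✓

61 = 5² + 6²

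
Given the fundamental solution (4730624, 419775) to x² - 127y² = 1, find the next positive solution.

Solutions to x² - Dy² = 1 are generated by powers of (x₀ + y₀√D).
The next solution satisfies x₁ + y₁√127 = (x₀ + y₀√127)², giving:
x₁ = x₀² + 127y₀² = 4730624² + 127·419775² = 22378803429376 + 22378803429375 = 44757606858751
y₁ = 2x₀y₀ = 2·4730624·419775 = 3971595379200

Verify: 44757606858751² - 127·3971595379200² = 2003243371722514557665280001 - 2003243371722514557665280000 = 1 ✓

x = 44757606858751, y = 3971595379200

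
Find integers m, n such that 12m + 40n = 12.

Step 1: Check solvability.
gcd(12, 40) = 4
Since 4 divides 12, solutions exist.

Step 2: Apply extended Euclidean algorithm to find gcd.
We find integers such that 12*x0 + 40*y0 = 4

Step 3: Scale the particular solution.
Multiply by 12/4 = 3:
m = -9, n = 3

Step 4: Verify.
12*(-9) + 40*(3) = 12 = 12 ✓

m = -9, n = 3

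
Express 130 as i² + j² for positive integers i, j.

We need to find integers i, j > 0 such that i² + j² = 130.
Trying i = 3: j² = 130 - 3² = 130 - 9 = 121
j = 11
Check: 3² + 11² = 9 + 121 = 130 ✓

130 = 3² + 11²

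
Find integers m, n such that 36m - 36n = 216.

Step 1: Check solvability.
gcd(36, 36) = 36
Since 36 divides 216, solutions exist.

Step 2: Apply extended Euclidean algorithm to find gcd.
We find integers such that 36*x0 + 36*y0 = 36

Step 3: Scale the particular solution.
Multiply by 216/36 = 6:
m = 0, n = -6

Step 4: Verify.
36*(0) - 36*(-6) = 216 = 216 ✓

m = 0, n = -6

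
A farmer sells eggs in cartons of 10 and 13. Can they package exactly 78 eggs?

We need non-negative a, b with 10a + 13b = 78.
gcd(10, 13) = 1 divides 78.
Try a = 0: 13b = 78 - 0 = 78, so b = 6.
One way: 0 cartons of 10 and 6 cartons of 13.

Yes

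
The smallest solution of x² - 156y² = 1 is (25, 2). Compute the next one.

Solutions to x² - Dy² = 1 are generated by powers of (x₀ + y₀√D).
The next solution satisfies x₁ + y₁√156 = (x₀ + y₀√156)², giving:
x₁ = x₀² + 156y₀² = 25² + 156·2² = 625 + 624 = 1249
y₁ = 2x₀y₀ = 2·25·2 = 100

Verify: 1249² - 156·100² = 1560001 - 1560000 = 1 ✓

x = 1249, y = 100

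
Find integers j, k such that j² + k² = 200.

We need to find integers j, k > 0 such that j² + k² = 200.
Trying j = 2: k² = 200 - 2² = 200 - 4 = 196
k = 14
Check: 2² + 14² = 4 + 196 = 200 ✓

200 = 2² + 14²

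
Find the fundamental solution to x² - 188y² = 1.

We seek the smallest positive integers (x, y) with x² - 188y² = 1, i.e., x² = 188y² + 1.
Try successive y values:
y = 1: x² = 188·1² + 1 = 189, not a perfect square
y = 2: x² = 188·2² + 1 = 753, not a perfect square
y = 3: x² = 188·3² + 1 = 1693, not a perfect square
... continuing the search (or via continued fractions) ...
y = 336: x² = 188·336² + 1 = 21224449, x = 4607 ✓

Verify: 4607² - 188·336² = 21224449 - 21224448 = 1 ✓

x = 4607, y = 336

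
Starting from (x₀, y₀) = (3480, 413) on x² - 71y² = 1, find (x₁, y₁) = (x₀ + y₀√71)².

Solutions to x² - Dy² = 1 are generated by powers of (x₀ + y₀√D).
The next solution satisfies x₁ + y₁√71 = (x₀ + y₀√71)², giving:
x₁ = x₀² + 71y₀² = 3480² + 71·413² = 12110400 + 12110399 = 24220799
y₁ = 2x₀y₀ = 2·3480·413 = 2874480

Verify: 24220799² - 71·2874480² = 586647104198401 - 586647104198400 = 1 ✓

x = 24220799, y = 2874480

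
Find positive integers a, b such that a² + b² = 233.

Search for a with 233 - a² a perfect square.
a = 8: 233 - 8² = 233 - 64 = 169 = 13² ✓
So a = 8, b = 13.

a = 8, b = 13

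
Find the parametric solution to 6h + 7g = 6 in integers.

Step 1: Compute gcd(6, 7) = 1.
Since 1 divides 6, solutions exist.

Step 2: Find a particular solution using extended Euclidean algorithm.
We get h₀ = -6, g₀ = 6.
Check: 6*-6 + 7*6 = 6 = 6 ✓

Step 3: Write the general solution.
h = -6 + (7/1)t = -6 + 7t
g = 6 - (6/1)t = 6 - 6t
for any integer t.

h = -6 + 7t, g = 6 - 6t for integer t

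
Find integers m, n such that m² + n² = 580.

We need to find integers m, n > 0 such that m² + n² = 580.
Trying m = 2: n² = 580 - 2² = 580 - 4 = 576
n = 24
Check: 2² + 24² = 4 + 576 = 580 ✓

580 = 2² + 24²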